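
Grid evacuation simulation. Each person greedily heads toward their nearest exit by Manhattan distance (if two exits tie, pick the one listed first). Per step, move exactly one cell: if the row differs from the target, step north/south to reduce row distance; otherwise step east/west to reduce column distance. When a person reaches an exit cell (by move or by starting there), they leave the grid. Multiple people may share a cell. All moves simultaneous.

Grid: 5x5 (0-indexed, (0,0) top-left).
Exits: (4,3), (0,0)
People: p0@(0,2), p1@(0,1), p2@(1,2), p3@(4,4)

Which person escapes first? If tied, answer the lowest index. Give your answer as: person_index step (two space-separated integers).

Step 1: p0:(0,2)->(0,1) | p1:(0,1)->(0,0)->EXIT | p2:(1,2)->(0,2) | p3:(4,4)->(4,3)->EXIT
Step 2: p0:(0,1)->(0,0)->EXIT | p1:escaped | p2:(0,2)->(0,1) | p3:escaped
Step 3: p0:escaped | p1:escaped | p2:(0,1)->(0,0)->EXIT | p3:escaped
Exit steps: [2, 1, 3, 1]
First to escape: p1 at step 1

Answer: 1 1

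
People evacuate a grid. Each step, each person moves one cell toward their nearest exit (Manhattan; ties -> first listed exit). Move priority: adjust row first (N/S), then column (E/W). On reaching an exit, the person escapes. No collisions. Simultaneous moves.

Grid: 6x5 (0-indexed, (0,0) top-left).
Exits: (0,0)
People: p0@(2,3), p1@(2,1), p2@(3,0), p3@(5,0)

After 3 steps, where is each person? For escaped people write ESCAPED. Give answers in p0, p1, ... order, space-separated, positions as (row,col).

Step 1: p0:(2,3)->(1,3) | p1:(2,1)->(1,1) | p2:(3,0)->(2,0) | p3:(5,0)->(4,0)
Step 2: p0:(1,3)->(0,3) | p1:(1,1)->(0,1) | p2:(2,0)->(1,0) | p3:(4,0)->(3,0)
Step 3: p0:(0,3)->(0,2) | p1:(0,1)->(0,0)->EXIT | p2:(1,0)->(0,0)->EXIT | p3:(3,0)->(2,0)

(0,2) ESCAPED ESCAPED (2,0)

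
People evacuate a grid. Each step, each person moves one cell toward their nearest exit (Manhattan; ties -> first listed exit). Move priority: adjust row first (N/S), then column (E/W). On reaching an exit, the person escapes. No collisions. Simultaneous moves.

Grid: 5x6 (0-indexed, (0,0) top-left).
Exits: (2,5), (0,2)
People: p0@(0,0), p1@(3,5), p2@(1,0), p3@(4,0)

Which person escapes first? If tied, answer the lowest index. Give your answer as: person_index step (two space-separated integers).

Answer: 1 1

Derivation:
Step 1: p0:(0,0)->(0,1) | p1:(3,5)->(2,5)->EXIT | p2:(1,0)->(0,0) | p3:(4,0)->(3,0)
Step 2: p0:(0,1)->(0,2)->EXIT | p1:escaped | p2:(0,0)->(0,1) | p3:(3,0)->(2,0)
Step 3: p0:escaped | p1:escaped | p2:(0,1)->(0,2)->EXIT | p3:(2,0)->(1,0)
Step 4: p0:escaped | p1:escaped | p2:escaped | p3:(1,0)->(0,0)
Step 5: p0:escaped | p1:escaped | p2:escaped | p3:(0,0)->(0,1)
Step 6: p0:escaped | p1:escaped | p2:escaped | p3:(0,1)->(0,2)->EXIT
Exit steps: [2, 1, 3, 6]
First to escape: p1 at step 1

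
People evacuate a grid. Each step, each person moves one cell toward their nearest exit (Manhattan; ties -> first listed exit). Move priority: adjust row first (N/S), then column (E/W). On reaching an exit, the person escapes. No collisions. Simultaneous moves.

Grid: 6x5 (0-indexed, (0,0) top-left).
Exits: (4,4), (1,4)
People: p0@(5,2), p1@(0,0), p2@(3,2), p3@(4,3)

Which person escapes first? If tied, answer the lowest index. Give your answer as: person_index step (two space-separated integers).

Answer: 3 1

Derivation:
Step 1: p0:(5,2)->(4,2) | p1:(0,0)->(1,0) | p2:(3,2)->(4,2) | p3:(4,3)->(4,4)->EXIT
Step 2: p0:(4,2)->(4,3) | p1:(1,0)->(1,1) | p2:(4,2)->(4,3) | p3:escaped
Step 3: p0:(4,3)->(4,4)->EXIT | p1:(1,1)->(1,2) | p2:(4,3)->(4,4)->EXIT | p3:escaped
Step 4: p0:escaped | p1:(1,2)->(1,3) | p2:escaped | p3:escaped
Step 5: p0:escaped | p1:(1,3)->(1,4)->EXIT | p2:escaped | p3:escaped
Exit steps: [3, 5, 3, 1]
First to escape: p3 at step 1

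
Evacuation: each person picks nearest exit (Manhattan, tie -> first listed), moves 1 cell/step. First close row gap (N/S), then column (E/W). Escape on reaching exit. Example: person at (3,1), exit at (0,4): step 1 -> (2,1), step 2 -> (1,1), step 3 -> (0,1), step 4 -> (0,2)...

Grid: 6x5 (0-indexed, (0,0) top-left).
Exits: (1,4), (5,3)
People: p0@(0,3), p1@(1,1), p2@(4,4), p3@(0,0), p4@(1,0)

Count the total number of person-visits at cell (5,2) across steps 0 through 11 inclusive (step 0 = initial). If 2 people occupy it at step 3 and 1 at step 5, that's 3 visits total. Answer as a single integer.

Step 0: p0@(0,3) p1@(1,1) p2@(4,4) p3@(0,0) p4@(1,0) -> at (5,2): 0 [-], cum=0
Step 1: p0@(1,3) p1@(1,2) p2@(5,4) p3@(1,0) p4@(1,1) -> at (5,2): 0 [-], cum=0
Step 2: p0@ESC p1@(1,3) p2@ESC p3@(1,1) p4@(1,2) -> at (5,2): 0 [-], cum=0
Step 3: p0@ESC p1@ESC p2@ESC p3@(1,2) p4@(1,3) -> at (5,2): 0 [-], cum=0
Step 4: p0@ESC p1@ESC p2@ESC p3@(1,3) p4@ESC -> at (5,2): 0 [-], cum=0
Step 5: p0@ESC p1@ESC p2@ESC p3@ESC p4@ESC -> at (5,2): 0 [-], cum=0
Total visits = 0

Answer: 0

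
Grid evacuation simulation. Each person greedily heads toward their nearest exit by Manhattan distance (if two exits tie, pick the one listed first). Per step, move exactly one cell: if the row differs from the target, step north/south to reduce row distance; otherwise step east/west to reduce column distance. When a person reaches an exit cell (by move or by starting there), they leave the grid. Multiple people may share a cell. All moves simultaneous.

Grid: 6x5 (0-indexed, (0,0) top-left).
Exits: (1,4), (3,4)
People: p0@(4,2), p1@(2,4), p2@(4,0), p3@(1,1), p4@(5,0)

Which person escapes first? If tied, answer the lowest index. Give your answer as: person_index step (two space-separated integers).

Step 1: p0:(4,2)->(3,2) | p1:(2,4)->(1,4)->EXIT | p2:(4,0)->(3,0) | p3:(1,1)->(1,2) | p4:(5,0)->(4,0)
Step 2: p0:(3,2)->(3,3) | p1:escaped | p2:(3,0)->(3,1) | p3:(1,2)->(1,3) | p4:(4,0)->(3,0)
Step 3: p0:(3,3)->(3,4)->EXIT | p1:escaped | p2:(3,1)->(3,2) | p3:(1,3)->(1,4)->EXIT | p4:(3,0)->(3,1)
Step 4: p0:escaped | p1:escaped | p2:(3,2)->(3,3) | p3:escaped | p4:(3,1)->(3,2)
Step 5: p0:escaped | p1:escaped | p2:(3,3)->(3,4)->EXIT | p3:escaped | p4:(3,2)->(3,3)
Step 6: p0:escaped | p1:escaped | p2:escaped | p3:escaped | p4:(3,3)->(3,4)->EXIT
Exit steps: [3, 1, 5, 3, 6]
First to escape: p1 at step 1

Answer: 1 1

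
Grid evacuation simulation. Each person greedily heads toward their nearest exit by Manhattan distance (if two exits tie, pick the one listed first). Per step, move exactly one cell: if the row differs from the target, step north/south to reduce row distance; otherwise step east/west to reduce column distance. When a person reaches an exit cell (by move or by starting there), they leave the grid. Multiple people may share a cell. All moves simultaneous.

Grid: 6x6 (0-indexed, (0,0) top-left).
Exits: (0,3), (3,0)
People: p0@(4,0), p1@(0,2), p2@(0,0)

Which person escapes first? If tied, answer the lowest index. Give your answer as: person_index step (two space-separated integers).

Step 1: p0:(4,0)->(3,0)->EXIT | p1:(0,2)->(0,3)->EXIT | p2:(0,0)->(0,1)
Step 2: p0:escaped | p1:escaped | p2:(0,1)->(0,2)
Step 3: p0:escaped | p1:escaped | p2:(0,2)->(0,3)->EXIT
Exit steps: [1, 1, 3]
First to escape: p0 at step 1

Answer: 0 1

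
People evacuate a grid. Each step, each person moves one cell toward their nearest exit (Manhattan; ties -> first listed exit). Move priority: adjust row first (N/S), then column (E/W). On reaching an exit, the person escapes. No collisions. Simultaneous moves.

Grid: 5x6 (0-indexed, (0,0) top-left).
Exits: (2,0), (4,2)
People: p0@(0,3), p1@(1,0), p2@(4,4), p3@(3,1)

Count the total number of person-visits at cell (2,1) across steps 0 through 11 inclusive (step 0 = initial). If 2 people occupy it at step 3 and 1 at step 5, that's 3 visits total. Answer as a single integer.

Step 0: p0@(0,3) p1@(1,0) p2@(4,4) p3@(3,1) -> at (2,1): 0 [-], cum=0
Step 1: p0@(1,3) p1@ESC p2@(4,3) p3@(2,1) -> at (2,1): 1 [p3], cum=1
Step 2: p0@(2,3) p1@ESC p2@ESC p3@ESC -> at (2,1): 0 [-], cum=1
Step 3: p0@(2,2) p1@ESC p2@ESC p3@ESC -> at (2,1): 0 [-], cum=1
Step 4: p0@(2,1) p1@ESC p2@ESC p3@ESC -> at (2,1): 1 [p0], cum=2
Step 5: p0@ESC p1@ESC p2@ESC p3@ESC -> at (2,1): 0 [-], cum=2
Total visits = 2

Answer: 2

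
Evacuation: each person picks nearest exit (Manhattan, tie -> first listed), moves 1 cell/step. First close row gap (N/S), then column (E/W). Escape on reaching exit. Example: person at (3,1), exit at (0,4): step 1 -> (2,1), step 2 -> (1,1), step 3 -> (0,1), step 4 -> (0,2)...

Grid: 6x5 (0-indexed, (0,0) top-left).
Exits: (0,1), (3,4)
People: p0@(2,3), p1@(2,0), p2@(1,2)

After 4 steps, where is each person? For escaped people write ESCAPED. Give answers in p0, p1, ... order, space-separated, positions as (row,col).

Step 1: p0:(2,3)->(3,3) | p1:(2,0)->(1,0) | p2:(1,2)->(0,2)
Step 2: p0:(3,3)->(3,4)->EXIT | p1:(1,0)->(0,0) | p2:(0,2)->(0,1)->EXIT
Step 3: p0:escaped | p1:(0,0)->(0,1)->EXIT | p2:escaped

ESCAPED ESCAPED ESCAPED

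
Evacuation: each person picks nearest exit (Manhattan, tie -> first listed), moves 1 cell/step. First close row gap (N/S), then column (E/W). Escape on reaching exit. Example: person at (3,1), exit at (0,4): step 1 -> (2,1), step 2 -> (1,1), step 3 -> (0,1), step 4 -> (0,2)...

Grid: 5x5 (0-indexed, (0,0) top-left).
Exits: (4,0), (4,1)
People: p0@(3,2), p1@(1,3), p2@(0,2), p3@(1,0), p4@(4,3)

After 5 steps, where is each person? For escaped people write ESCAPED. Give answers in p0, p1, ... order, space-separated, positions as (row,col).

Step 1: p0:(3,2)->(4,2) | p1:(1,3)->(2,3) | p2:(0,2)->(1,2) | p3:(1,0)->(2,0) | p4:(4,3)->(4,2)
Step 2: p0:(4,2)->(4,1)->EXIT | p1:(2,3)->(3,3) | p2:(1,2)->(2,2) | p3:(2,0)->(3,0) | p4:(4,2)->(4,1)->EXIT
Step 3: p0:escaped | p1:(3,3)->(4,3) | p2:(2,2)->(3,2) | p3:(3,0)->(4,0)->EXIT | p4:escaped
Step 4: p0:escaped | p1:(4,3)->(4,2) | p2:(3,2)->(4,2) | p3:escaped | p4:escaped
Step 5: p0:escaped | p1:(4,2)->(4,1)->EXIT | p2:(4,2)->(4,1)->EXIT | p3:escaped | p4:escaped

ESCAPED ESCAPED ESCAPED ESCAPED ESCAPED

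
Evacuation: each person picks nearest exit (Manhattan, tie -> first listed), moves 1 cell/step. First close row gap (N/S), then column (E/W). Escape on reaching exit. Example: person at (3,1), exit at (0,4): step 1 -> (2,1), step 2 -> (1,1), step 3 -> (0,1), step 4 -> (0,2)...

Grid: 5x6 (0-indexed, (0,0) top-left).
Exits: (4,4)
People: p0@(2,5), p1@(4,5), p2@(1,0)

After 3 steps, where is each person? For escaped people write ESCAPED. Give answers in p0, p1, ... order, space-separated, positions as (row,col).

Step 1: p0:(2,5)->(3,5) | p1:(4,5)->(4,4)->EXIT | p2:(1,0)->(2,0)
Step 2: p0:(3,5)->(4,5) | p1:escaped | p2:(2,0)->(3,0)
Step 3: p0:(4,5)->(4,4)->EXIT | p1:escaped | p2:(3,0)->(4,0)

ESCAPED ESCAPED (4,0)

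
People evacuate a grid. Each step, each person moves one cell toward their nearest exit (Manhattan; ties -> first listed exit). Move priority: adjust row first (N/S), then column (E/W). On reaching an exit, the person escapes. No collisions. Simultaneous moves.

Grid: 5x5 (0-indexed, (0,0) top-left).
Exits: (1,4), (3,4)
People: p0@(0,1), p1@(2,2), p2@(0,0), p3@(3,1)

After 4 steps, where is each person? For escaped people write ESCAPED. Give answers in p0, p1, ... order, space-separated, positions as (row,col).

Step 1: p0:(0,1)->(1,1) | p1:(2,2)->(1,2) | p2:(0,0)->(1,0) | p3:(3,1)->(3,2)
Step 2: p0:(1,1)->(1,2) | p1:(1,2)->(1,3) | p2:(1,0)->(1,1) | p3:(3,2)->(3,3)
Step 3: p0:(1,2)->(1,3) | p1:(1,3)->(1,4)->EXIT | p2:(1,1)->(1,2) | p3:(3,3)->(3,4)->EXIT
Step 4: p0:(1,3)->(1,4)->EXIT | p1:escaped | p2:(1,2)->(1,3) | p3:escaped

ESCAPED ESCAPED (1,3) ESCAPED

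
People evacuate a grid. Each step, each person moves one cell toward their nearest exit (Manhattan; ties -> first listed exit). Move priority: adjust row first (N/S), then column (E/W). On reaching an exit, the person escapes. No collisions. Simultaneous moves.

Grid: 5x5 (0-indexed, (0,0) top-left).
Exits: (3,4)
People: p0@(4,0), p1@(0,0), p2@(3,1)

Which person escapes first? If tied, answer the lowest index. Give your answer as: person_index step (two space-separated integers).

Answer: 2 3

Derivation:
Step 1: p0:(4,0)->(3,0) | p1:(0,0)->(1,0) | p2:(3,1)->(3,2)
Step 2: p0:(3,0)->(3,1) | p1:(1,0)->(2,0) | p2:(3,2)->(3,3)
Step 3: p0:(3,1)->(3,2) | p1:(2,0)->(3,0) | p2:(3,3)->(3,4)->EXIT
Step 4: p0:(3,2)->(3,3) | p1:(3,0)->(3,1) | p2:escaped
Step 5: p0:(3,3)->(3,4)->EXIT | p1:(3,1)->(3,2) | p2:escaped
Step 6: p0:escaped | p1:(3,2)->(3,3) | p2:escaped
Step 7: p0:escaped | p1:(3,3)->(3,4)->EXIT | p2:escaped
Exit steps: [5, 7, 3]
First to escape: p2 at step 3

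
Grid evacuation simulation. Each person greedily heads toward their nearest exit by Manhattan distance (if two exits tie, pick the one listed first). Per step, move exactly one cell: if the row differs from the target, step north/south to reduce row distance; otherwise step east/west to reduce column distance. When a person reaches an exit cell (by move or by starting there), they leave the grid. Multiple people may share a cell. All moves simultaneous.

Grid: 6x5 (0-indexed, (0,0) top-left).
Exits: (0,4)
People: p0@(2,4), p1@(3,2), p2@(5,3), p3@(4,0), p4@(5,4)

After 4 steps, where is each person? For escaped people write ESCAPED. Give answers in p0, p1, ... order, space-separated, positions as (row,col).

Step 1: p0:(2,4)->(1,4) | p1:(3,2)->(2,2) | p2:(5,3)->(4,3) | p3:(4,0)->(3,0) | p4:(5,4)->(4,4)
Step 2: p0:(1,4)->(0,4)->EXIT | p1:(2,2)->(1,2) | p2:(4,3)->(3,3) | p3:(3,0)->(2,0) | p4:(4,4)->(3,4)
Step 3: p0:escaped | p1:(1,2)->(0,2) | p2:(3,3)->(2,3) | p3:(2,0)->(1,0) | p4:(3,4)->(2,4)
Step 4: p0:escaped | p1:(0,2)->(0,3) | p2:(2,3)->(1,3) | p3:(1,0)->(0,0) | p4:(2,4)->(1,4)

ESCAPED (0,3) (1,3) (0,0) (1,4)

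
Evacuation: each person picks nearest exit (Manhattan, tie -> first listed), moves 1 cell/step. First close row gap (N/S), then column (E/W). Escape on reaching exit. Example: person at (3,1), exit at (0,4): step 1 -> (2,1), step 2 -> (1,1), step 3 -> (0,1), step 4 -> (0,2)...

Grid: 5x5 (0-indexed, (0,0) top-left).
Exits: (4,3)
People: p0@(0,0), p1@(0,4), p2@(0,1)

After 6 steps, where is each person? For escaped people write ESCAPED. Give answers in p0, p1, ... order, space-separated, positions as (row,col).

Step 1: p0:(0,0)->(1,0) | p1:(0,4)->(1,4) | p2:(0,1)->(1,1)
Step 2: p0:(1,0)->(2,0) | p1:(1,4)->(2,4) | p2:(1,1)->(2,1)
Step 3: p0:(2,0)->(3,0) | p1:(2,4)->(3,4) | p2:(2,1)->(3,1)
Step 4: p0:(3,0)->(4,0) | p1:(3,4)->(4,4) | p2:(3,1)->(4,1)
Step 5: p0:(4,0)->(4,1) | p1:(4,4)->(4,3)->EXIT | p2:(4,1)->(4,2)
Step 6: p0:(4,1)->(4,2) | p1:escaped | p2:(4,2)->(4,3)->EXIT

(4,2) ESCAPED ESCAPED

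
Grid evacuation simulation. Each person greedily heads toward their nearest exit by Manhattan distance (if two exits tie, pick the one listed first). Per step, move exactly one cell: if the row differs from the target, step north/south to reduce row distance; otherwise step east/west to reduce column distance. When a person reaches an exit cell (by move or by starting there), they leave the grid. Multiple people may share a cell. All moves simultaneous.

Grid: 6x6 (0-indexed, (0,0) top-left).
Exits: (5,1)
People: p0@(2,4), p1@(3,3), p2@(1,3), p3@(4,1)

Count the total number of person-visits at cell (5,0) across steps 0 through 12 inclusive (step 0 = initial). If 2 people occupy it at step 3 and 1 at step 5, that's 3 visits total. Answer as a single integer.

Step 0: p0@(2,4) p1@(3,3) p2@(1,3) p3@(4,1) -> at (5,0): 0 [-], cum=0
Step 1: p0@(3,4) p1@(4,3) p2@(2,3) p3@ESC -> at (5,0): 0 [-], cum=0
Step 2: p0@(4,4) p1@(5,3) p2@(3,3) p3@ESC -> at (5,0): 0 [-], cum=0
Step 3: p0@(5,4) p1@(5,2) p2@(4,3) p3@ESC -> at (5,0): 0 [-], cum=0
Step 4: p0@(5,3) p1@ESC p2@(5,3) p3@ESC -> at (5,0): 0 [-], cum=0
Step 5: p0@(5,2) p1@ESC p2@(5,2) p3@ESC -> at (5,0): 0 [-], cum=0
Step 6: p0@ESC p1@ESC p2@ESC p3@ESC -> at (5,0): 0 [-], cum=0
Total visits = 0

Answer: 0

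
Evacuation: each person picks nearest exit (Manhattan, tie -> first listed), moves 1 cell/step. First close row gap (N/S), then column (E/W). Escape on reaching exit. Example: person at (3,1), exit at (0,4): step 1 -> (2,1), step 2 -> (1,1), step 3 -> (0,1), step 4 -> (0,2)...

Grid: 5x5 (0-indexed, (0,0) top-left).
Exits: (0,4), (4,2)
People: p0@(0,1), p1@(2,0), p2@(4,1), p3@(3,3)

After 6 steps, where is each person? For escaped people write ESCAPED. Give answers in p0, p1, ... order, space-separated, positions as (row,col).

Step 1: p0:(0,1)->(0,2) | p1:(2,0)->(3,0) | p2:(4,1)->(4,2)->EXIT | p3:(3,3)->(4,3)
Step 2: p0:(0,2)->(0,3) | p1:(3,0)->(4,0) | p2:escaped | p3:(4,3)->(4,2)->EXIT
Step 3: p0:(0,3)->(0,4)->EXIT | p1:(4,0)->(4,1) | p2:escaped | p3:escaped
Step 4: p0:escaped | p1:(4,1)->(4,2)->EXIT | p2:escaped | p3:escaped

ESCAPED ESCAPED ESCAPED ESCAPED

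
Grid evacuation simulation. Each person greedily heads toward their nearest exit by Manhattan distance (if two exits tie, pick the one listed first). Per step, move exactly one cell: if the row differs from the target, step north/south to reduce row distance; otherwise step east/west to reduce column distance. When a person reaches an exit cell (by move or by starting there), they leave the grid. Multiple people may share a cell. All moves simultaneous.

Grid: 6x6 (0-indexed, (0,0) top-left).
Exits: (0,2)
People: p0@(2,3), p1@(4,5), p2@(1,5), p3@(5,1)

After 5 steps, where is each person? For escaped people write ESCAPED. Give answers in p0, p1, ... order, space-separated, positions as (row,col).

Step 1: p0:(2,3)->(1,3) | p1:(4,5)->(3,5) | p2:(1,5)->(0,5) | p3:(5,1)->(4,1)
Step 2: p0:(1,3)->(0,3) | p1:(3,5)->(2,5) | p2:(0,5)->(0,4) | p3:(4,1)->(3,1)
Step 3: p0:(0,3)->(0,2)->EXIT | p1:(2,5)->(1,5) | p2:(0,4)->(0,3) | p3:(3,1)->(2,1)
Step 4: p0:escaped | p1:(1,5)->(0,5) | p2:(0,3)->(0,2)->EXIT | p3:(2,1)->(1,1)
Step 5: p0:escaped | p1:(0,5)->(0,4) | p2:escaped | p3:(1,1)->(0,1)

ESCAPED (0,4) ESCAPED (0,1)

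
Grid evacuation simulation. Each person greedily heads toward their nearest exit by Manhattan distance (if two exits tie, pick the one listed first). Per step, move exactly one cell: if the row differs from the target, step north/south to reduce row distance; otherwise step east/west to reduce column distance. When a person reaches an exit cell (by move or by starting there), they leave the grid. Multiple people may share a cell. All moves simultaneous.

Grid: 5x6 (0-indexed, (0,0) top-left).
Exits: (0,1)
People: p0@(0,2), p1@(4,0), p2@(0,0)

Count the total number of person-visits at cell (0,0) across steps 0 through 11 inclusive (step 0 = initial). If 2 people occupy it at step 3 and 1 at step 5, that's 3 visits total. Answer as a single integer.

Answer: 2

Derivation:
Step 0: p0@(0,2) p1@(4,0) p2@(0,0) -> at (0,0): 1 [p2], cum=1
Step 1: p0@ESC p1@(3,0) p2@ESC -> at (0,0): 0 [-], cum=1
Step 2: p0@ESC p1@(2,0) p2@ESC -> at (0,0): 0 [-], cum=1
Step 3: p0@ESC p1@(1,0) p2@ESC -> at (0,0): 0 [-], cum=1
Step 4: p0@ESC p1@(0,0) p2@ESC -> at (0,0): 1 [p1], cum=2
Step 5: p0@ESC p1@ESC p2@ESC -> at (0,0): 0 [-], cum=2
Total visits = 2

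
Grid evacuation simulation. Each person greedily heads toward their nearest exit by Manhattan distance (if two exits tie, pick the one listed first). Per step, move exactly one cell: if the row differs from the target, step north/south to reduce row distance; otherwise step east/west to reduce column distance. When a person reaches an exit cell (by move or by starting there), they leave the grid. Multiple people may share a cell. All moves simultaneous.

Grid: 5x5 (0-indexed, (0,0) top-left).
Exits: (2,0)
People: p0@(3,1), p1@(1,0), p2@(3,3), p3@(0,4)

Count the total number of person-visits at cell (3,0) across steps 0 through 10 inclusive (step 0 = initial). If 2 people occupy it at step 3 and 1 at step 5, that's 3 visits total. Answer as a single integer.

Step 0: p0@(3,1) p1@(1,0) p2@(3,3) p3@(0,4) -> at (3,0): 0 [-], cum=0
Step 1: p0@(2,1) p1@ESC p2@(2,3) p3@(1,4) -> at (3,0): 0 [-], cum=0
Step 2: p0@ESC p1@ESC p2@(2,2) p3@(2,4) -> at (3,0): 0 [-], cum=0
Step 3: p0@ESC p1@ESC p2@(2,1) p3@(2,3) -> at (3,0): 0 [-], cum=0
Step 4: p0@ESC p1@ESC p2@ESC p3@(2,2) -> at (3,0): 0 [-], cum=0
Step 5: p0@ESC p1@ESC p2@ESC p3@(2,1) -> at (3,0): 0 [-], cum=0
Step 6: p0@ESC p1@ESC p2@ESC p3@ESC -> at (3,0): 0 [-], cum=0
Total visits = 0

Answer: 0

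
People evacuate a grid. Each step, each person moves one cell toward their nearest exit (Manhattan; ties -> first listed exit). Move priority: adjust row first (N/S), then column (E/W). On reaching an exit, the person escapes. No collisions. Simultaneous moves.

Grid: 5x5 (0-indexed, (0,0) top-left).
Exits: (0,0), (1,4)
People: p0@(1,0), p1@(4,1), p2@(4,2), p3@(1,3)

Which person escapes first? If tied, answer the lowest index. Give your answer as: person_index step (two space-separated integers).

Answer: 0 1

Derivation:
Step 1: p0:(1,0)->(0,0)->EXIT | p1:(4,1)->(3,1) | p2:(4,2)->(3,2) | p3:(1,3)->(1,4)->EXIT
Step 2: p0:escaped | p1:(3,1)->(2,1) | p2:(3,2)->(2,2) | p3:escaped
Step 3: p0:escaped | p1:(2,1)->(1,1) | p2:(2,2)->(1,2) | p3:escaped
Step 4: p0:escaped | p1:(1,1)->(0,1) | p2:(1,2)->(1,3) | p3:escaped
Step 5: p0:escaped | p1:(0,1)->(0,0)->EXIT | p2:(1,3)->(1,4)->EXIT | p3:escaped
Exit steps: [1, 5, 5, 1]
First to escape: p0 at step 1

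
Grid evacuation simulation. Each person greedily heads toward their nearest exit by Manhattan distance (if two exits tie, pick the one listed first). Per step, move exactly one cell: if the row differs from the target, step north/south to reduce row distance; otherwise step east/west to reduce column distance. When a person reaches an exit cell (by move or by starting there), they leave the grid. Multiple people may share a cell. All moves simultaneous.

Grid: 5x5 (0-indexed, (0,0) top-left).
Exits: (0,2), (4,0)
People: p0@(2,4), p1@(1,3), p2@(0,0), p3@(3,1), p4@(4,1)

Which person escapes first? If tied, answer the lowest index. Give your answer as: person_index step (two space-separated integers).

Answer: 4 1

Derivation:
Step 1: p0:(2,4)->(1,4) | p1:(1,3)->(0,3) | p2:(0,0)->(0,1) | p3:(3,1)->(4,1) | p4:(4,1)->(4,0)->EXIT
Step 2: p0:(1,4)->(0,4) | p1:(0,3)->(0,2)->EXIT | p2:(0,1)->(0,2)->EXIT | p3:(4,1)->(4,0)->EXIT | p4:escaped
Step 3: p0:(0,4)->(0,3) | p1:escaped | p2:escaped | p3:escaped | p4:escaped
Step 4: p0:(0,3)->(0,2)->EXIT | p1:escaped | p2:escaped | p3:escaped | p4:escaped
Exit steps: [4, 2, 2, 2, 1]
First to escape: p4 at step 1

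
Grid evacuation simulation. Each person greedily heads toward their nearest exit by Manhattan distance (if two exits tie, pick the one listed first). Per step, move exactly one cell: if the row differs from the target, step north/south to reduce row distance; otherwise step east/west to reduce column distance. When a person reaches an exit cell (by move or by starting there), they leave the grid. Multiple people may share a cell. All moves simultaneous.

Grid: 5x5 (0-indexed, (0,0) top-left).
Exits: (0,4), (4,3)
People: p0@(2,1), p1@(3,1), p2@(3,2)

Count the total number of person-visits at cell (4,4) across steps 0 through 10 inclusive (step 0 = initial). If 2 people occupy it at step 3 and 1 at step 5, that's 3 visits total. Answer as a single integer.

Answer: 0

Derivation:
Step 0: p0@(2,1) p1@(3,1) p2@(3,2) -> at (4,4): 0 [-], cum=0
Step 1: p0@(3,1) p1@(4,1) p2@(4,2) -> at (4,4): 0 [-], cum=0
Step 2: p0@(4,1) p1@(4,2) p2@ESC -> at (4,4): 0 [-], cum=0
Step 3: p0@(4,2) p1@ESC p2@ESC -> at (4,4): 0 [-], cum=0
Step 4: p0@ESC p1@ESC p2@ESC -> at (4,4): 0 [-], cum=0
Total visits = 0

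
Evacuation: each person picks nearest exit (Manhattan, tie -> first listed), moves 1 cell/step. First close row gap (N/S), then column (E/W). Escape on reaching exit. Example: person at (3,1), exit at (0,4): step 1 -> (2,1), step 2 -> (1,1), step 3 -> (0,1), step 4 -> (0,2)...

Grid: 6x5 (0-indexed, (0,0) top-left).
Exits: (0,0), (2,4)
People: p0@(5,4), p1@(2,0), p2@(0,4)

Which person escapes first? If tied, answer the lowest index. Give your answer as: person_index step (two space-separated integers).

Step 1: p0:(5,4)->(4,4) | p1:(2,0)->(1,0) | p2:(0,4)->(1,4)
Step 2: p0:(4,4)->(3,4) | p1:(1,0)->(0,0)->EXIT | p2:(1,4)->(2,4)->EXIT
Step 3: p0:(3,4)->(2,4)->EXIT | p1:escaped | p2:escaped
Exit steps: [3, 2, 2]
First to escape: p1 at step 2

Answer: 1 2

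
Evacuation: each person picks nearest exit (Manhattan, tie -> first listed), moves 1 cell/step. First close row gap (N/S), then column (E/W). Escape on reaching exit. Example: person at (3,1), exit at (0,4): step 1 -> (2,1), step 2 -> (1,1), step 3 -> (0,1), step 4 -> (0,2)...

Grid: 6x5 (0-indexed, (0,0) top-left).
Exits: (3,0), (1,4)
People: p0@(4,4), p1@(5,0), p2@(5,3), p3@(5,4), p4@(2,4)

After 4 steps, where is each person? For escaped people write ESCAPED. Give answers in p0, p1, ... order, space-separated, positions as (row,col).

Step 1: p0:(4,4)->(3,4) | p1:(5,0)->(4,0) | p2:(5,3)->(4,3) | p3:(5,4)->(4,4) | p4:(2,4)->(1,4)->EXIT
Step 2: p0:(3,4)->(2,4) | p1:(4,0)->(3,0)->EXIT | p2:(4,3)->(3,3) | p3:(4,4)->(3,4) | p4:escaped
Step 3: p0:(2,4)->(1,4)->EXIT | p1:escaped | p2:(3,3)->(3,2) | p3:(3,4)->(2,4) | p4:escaped
Step 4: p0:escaped | p1:escaped | p2:(3,2)->(3,1) | p3:(2,4)->(1,4)->EXIT | p4:escaped

ESCAPED ESCAPED (3,1) ESCAPED ESCAPED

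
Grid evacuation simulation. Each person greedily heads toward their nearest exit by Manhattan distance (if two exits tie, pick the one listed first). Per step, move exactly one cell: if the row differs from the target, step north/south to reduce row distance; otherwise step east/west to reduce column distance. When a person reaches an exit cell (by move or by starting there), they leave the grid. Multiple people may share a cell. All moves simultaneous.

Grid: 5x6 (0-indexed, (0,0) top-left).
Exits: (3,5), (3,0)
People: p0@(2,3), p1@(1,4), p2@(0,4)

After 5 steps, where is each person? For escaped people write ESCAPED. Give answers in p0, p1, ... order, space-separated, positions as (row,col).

Step 1: p0:(2,3)->(3,3) | p1:(1,4)->(2,4) | p2:(0,4)->(1,4)
Step 2: p0:(3,3)->(3,4) | p1:(2,4)->(3,4) | p2:(1,4)->(2,4)
Step 3: p0:(3,4)->(3,5)->EXIT | p1:(3,4)->(3,5)->EXIT | p2:(2,4)->(3,4)
Step 4: p0:escaped | p1:escaped | p2:(3,4)->(3,5)->EXIT

ESCAPED ESCAPED ESCAPED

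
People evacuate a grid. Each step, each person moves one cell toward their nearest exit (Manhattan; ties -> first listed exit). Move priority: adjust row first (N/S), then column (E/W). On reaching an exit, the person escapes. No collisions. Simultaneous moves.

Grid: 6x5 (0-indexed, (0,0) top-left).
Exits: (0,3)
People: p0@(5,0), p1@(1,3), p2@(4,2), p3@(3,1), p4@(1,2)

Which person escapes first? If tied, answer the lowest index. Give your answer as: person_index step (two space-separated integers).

Answer: 1 1

Derivation:
Step 1: p0:(5,0)->(4,0) | p1:(1,3)->(0,3)->EXIT | p2:(4,2)->(3,2) | p3:(3,1)->(2,1) | p4:(1,2)->(0,2)
Step 2: p0:(4,0)->(3,0) | p1:escaped | p2:(3,2)->(2,2) | p3:(2,1)->(1,1) | p4:(0,2)->(0,3)->EXIT
Step 3: p0:(3,0)->(2,0) | p1:escaped | p2:(2,2)->(1,2) | p3:(1,1)->(0,1) | p4:escaped
Step 4: p0:(2,0)->(1,0) | p1:escaped | p2:(1,2)->(0,2) | p3:(0,1)->(0,2) | p4:escaped
Step 5: p0:(1,0)->(0,0) | p1:escaped | p2:(0,2)->(0,3)->EXIT | p3:(0,2)->(0,3)->EXIT | p4:escaped
Step 6: p0:(0,0)->(0,1) | p1:escaped | p2:escaped | p3:escaped | p4:escaped
Step 7: p0:(0,1)->(0,2) | p1:escaped | p2:escaped | p3:escaped | p4:escaped
Step 8: p0:(0,2)->(0,3)->EXIT | p1:escaped | p2:escaped | p3:escaped | p4:escaped
Exit steps: [8, 1, 5, 5, 2]
First to escape: p1 at step 1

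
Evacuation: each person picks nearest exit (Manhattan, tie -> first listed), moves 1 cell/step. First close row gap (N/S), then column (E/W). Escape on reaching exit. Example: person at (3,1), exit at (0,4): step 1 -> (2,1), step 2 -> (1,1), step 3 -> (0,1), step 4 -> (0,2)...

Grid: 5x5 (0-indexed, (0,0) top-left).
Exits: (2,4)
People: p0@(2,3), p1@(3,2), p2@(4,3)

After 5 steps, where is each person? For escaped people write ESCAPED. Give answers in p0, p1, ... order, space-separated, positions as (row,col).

Step 1: p0:(2,3)->(2,4)->EXIT | p1:(3,2)->(2,2) | p2:(4,3)->(3,3)
Step 2: p0:escaped | p1:(2,2)->(2,3) | p2:(3,3)->(2,3)
Step 3: p0:escaped | p1:(2,3)->(2,4)->EXIT | p2:(2,3)->(2,4)->EXIT

ESCAPED ESCAPED ESCAPED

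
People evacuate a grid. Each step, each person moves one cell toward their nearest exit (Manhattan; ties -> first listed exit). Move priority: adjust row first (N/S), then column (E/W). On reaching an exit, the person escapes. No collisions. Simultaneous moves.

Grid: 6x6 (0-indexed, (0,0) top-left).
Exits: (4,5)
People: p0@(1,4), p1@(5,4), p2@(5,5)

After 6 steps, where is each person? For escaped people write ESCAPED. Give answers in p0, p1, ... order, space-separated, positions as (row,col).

Step 1: p0:(1,4)->(2,4) | p1:(5,4)->(4,4) | p2:(5,5)->(4,5)->EXIT
Step 2: p0:(2,4)->(3,4) | p1:(4,4)->(4,5)->EXIT | p2:escaped
Step 3: p0:(3,4)->(4,4) | p1:escaped | p2:escaped
Step 4: p0:(4,4)->(4,5)->EXIT | p1:escaped | p2:escaped

ESCAPED ESCAPED ESCAPED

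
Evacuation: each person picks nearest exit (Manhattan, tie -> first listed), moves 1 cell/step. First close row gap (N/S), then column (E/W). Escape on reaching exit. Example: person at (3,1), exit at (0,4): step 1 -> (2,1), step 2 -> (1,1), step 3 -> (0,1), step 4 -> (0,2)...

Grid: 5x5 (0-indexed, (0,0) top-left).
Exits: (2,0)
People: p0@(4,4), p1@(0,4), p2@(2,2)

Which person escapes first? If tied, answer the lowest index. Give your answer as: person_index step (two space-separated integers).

Answer: 2 2

Derivation:
Step 1: p0:(4,4)->(3,4) | p1:(0,4)->(1,4) | p2:(2,2)->(2,1)
Step 2: p0:(3,4)->(2,4) | p1:(1,4)->(2,4) | p2:(2,1)->(2,0)->EXIT
Step 3: p0:(2,4)->(2,3) | p1:(2,4)->(2,3) | p2:escaped
Step 4: p0:(2,3)->(2,2) | p1:(2,3)->(2,2) | p2:escaped
Step 5: p0:(2,2)->(2,1) | p1:(2,2)->(2,1) | p2:escaped
Step 6: p0:(2,1)->(2,0)->EXIT | p1:(2,1)->(2,0)->EXIT | p2:escaped
Exit steps: [6, 6, 2]
First to escape: p2 at step 2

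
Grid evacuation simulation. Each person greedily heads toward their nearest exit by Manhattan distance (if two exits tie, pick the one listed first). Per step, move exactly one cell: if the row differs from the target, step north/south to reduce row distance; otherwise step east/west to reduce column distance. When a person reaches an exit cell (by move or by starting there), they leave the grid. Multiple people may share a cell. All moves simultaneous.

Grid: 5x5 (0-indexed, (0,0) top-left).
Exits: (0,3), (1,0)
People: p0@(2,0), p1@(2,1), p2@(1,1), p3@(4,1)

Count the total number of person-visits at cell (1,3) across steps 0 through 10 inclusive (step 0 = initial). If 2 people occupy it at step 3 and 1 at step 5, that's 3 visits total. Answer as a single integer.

Step 0: p0@(2,0) p1@(2,1) p2@(1,1) p3@(4,1) -> at (1,3): 0 [-], cum=0
Step 1: p0@ESC p1@(1,1) p2@ESC p3@(3,1) -> at (1,3): 0 [-], cum=0
Step 2: p0@ESC p1@ESC p2@ESC p3@(2,1) -> at (1,3): 0 [-], cum=0
Step 3: p0@ESC p1@ESC p2@ESC p3@(1,1) -> at (1,3): 0 [-], cum=0
Step 4: p0@ESC p1@ESC p2@ESC p3@ESC -> at (1,3): 0 [-], cum=0
Total visits = 0

Answer: 0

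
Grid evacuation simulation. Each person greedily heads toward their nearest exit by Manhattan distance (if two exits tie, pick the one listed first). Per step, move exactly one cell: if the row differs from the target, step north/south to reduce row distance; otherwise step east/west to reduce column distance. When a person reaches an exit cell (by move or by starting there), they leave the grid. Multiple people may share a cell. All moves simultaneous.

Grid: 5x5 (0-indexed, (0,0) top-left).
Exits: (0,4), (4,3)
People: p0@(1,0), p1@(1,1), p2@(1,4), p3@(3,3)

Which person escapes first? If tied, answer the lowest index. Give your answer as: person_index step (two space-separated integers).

Answer: 2 1

Derivation:
Step 1: p0:(1,0)->(0,0) | p1:(1,1)->(0,1) | p2:(1,4)->(0,4)->EXIT | p3:(3,3)->(4,3)->EXIT
Step 2: p0:(0,0)->(0,1) | p1:(0,1)->(0,2) | p2:escaped | p3:escaped
Step 3: p0:(0,1)->(0,2) | p1:(0,2)->(0,3) | p2:escaped | p3:escaped
Step 4: p0:(0,2)->(0,3) | p1:(0,3)->(0,4)->EXIT | p2:escaped | p3:escaped
Step 5: p0:(0,3)->(0,4)->EXIT | p1:escaped | p2:escaped | p3:escaped
Exit steps: [5, 4, 1, 1]
First to escape: p2 at step 1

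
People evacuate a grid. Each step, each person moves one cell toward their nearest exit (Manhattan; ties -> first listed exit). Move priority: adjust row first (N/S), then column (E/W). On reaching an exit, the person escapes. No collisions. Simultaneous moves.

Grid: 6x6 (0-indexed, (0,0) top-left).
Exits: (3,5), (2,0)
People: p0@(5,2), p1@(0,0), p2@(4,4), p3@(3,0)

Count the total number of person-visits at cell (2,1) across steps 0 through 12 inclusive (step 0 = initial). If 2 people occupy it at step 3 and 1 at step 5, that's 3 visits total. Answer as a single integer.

Answer: 0

Derivation:
Step 0: p0@(5,2) p1@(0,0) p2@(4,4) p3@(3,0) -> at (2,1): 0 [-], cum=0
Step 1: p0@(4,2) p1@(1,0) p2@(3,4) p3@ESC -> at (2,1): 0 [-], cum=0
Step 2: p0@(3,2) p1@ESC p2@ESC p3@ESC -> at (2,1): 0 [-], cum=0
Step 3: p0@(3,3) p1@ESC p2@ESC p3@ESC -> at (2,1): 0 [-], cum=0
Step 4: p0@(3,4) p1@ESC p2@ESC p3@ESC -> at (2,1): 0 [-], cum=0
Step 5: p0@ESC p1@ESC p2@ESC p3@ESC -> at (2,1): 0 [-], cum=0
Total visits = 0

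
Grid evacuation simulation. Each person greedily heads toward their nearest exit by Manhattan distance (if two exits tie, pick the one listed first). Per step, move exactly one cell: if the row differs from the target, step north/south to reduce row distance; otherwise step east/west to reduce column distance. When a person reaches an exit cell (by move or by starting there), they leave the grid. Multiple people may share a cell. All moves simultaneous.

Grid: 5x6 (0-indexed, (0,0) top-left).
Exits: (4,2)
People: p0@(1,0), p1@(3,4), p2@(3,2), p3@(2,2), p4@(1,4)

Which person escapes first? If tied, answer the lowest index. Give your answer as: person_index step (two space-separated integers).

Answer: 2 1

Derivation:
Step 1: p0:(1,0)->(2,0) | p1:(3,4)->(4,4) | p2:(3,2)->(4,2)->EXIT | p3:(2,2)->(3,2) | p4:(1,4)->(2,4)
Step 2: p0:(2,0)->(3,0) | p1:(4,4)->(4,3) | p2:escaped | p3:(3,2)->(4,2)->EXIT | p4:(2,4)->(3,4)
Step 3: p0:(3,0)->(4,0) | p1:(4,3)->(4,2)->EXIT | p2:escaped | p3:escaped | p4:(3,4)->(4,4)
Step 4: p0:(4,0)->(4,1) | p1:escaped | p2:escaped | p3:escaped | p4:(4,4)->(4,3)
Step 5: p0:(4,1)->(4,2)->EXIT | p1:escaped | p2:escaped | p3:escaped | p4:(4,3)->(4,2)->EXIT
Exit steps: [5, 3, 1, 2, 5]
First to escape: p2 at step 1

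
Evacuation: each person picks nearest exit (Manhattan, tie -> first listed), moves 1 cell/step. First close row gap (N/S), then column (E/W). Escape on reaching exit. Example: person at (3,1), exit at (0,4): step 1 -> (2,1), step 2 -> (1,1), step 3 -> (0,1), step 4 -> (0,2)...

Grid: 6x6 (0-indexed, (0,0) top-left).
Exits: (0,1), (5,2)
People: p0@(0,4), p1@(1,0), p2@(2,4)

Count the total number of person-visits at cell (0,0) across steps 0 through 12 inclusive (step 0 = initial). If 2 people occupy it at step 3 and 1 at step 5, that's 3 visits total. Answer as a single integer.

Step 0: p0@(0,4) p1@(1,0) p2@(2,4) -> at (0,0): 0 [-], cum=0
Step 1: p0@(0,3) p1@(0,0) p2@(1,4) -> at (0,0): 1 [p1], cum=1
Step 2: p0@(0,2) p1@ESC p2@(0,4) -> at (0,0): 0 [-], cum=1
Step 3: p0@ESC p1@ESC p2@(0,3) -> at (0,0): 0 [-], cum=1
Step 4: p0@ESC p1@ESC p2@(0,2) -> at (0,0): 0 [-], cum=1
Step 5: p0@ESC p1@ESC p2@ESC -> at (0,0): 0 [-], cum=1
Total visits = 1

Answer: 1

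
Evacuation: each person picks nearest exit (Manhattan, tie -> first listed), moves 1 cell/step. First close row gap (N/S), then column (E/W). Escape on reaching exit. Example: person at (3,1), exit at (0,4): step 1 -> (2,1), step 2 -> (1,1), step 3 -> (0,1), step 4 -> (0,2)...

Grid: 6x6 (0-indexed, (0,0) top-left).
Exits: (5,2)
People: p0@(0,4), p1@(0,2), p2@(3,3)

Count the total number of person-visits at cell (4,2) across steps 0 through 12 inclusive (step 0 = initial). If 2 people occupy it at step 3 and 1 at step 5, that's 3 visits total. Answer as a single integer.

Step 0: p0@(0,4) p1@(0,2) p2@(3,3) -> at (4,2): 0 [-], cum=0
Step 1: p0@(1,4) p1@(1,2) p2@(4,3) -> at (4,2): 0 [-], cum=0
Step 2: p0@(2,4) p1@(2,2) p2@(5,3) -> at (4,2): 0 [-], cum=0
Step 3: p0@(3,4) p1@(3,2) p2@ESC -> at (4,2): 0 [-], cum=0
Step 4: p0@(4,4) p1@(4,2) p2@ESC -> at (4,2): 1 [p1], cum=1
Step 5: p0@(5,4) p1@ESC p2@ESC -> at (4,2): 0 [-], cum=1
Step 6: p0@(5,3) p1@ESC p2@ESC -> at (4,2): 0 [-], cum=1
Step 7: p0@ESC p1@ESC p2@ESC -> at (4,2): 0 [-], cum=1
Total visits = 1

Answer: 1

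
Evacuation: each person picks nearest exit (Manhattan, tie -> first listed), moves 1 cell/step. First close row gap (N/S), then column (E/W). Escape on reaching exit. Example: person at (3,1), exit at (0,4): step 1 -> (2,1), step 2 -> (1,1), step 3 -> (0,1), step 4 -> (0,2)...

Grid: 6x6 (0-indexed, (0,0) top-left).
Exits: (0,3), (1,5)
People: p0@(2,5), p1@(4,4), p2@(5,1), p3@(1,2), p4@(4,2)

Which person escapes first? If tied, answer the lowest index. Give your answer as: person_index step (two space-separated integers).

Answer: 0 1

Derivation:
Step 1: p0:(2,5)->(1,5)->EXIT | p1:(4,4)->(3,4) | p2:(5,1)->(4,1) | p3:(1,2)->(0,2) | p4:(4,2)->(3,2)
Step 2: p0:escaped | p1:(3,4)->(2,4) | p2:(4,1)->(3,1) | p3:(0,2)->(0,3)->EXIT | p4:(3,2)->(2,2)
Step 3: p0:escaped | p1:(2,4)->(1,4) | p2:(3,1)->(2,1) | p3:escaped | p4:(2,2)->(1,2)
Step 4: p0:escaped | p1:(1,4)->(1,5)->EXIT | p2:(2,1)->(1,1) | p3:escaped | p4:(1,2)->(0,2)
Step 5: p0:escaped | p1:escaped | p2:(1,1)->(0,1) | p3:escaped | p4:(0,2)->(0,3)->EXIT
Step 6: p0:escaped | p1:escaped | p2:(0,1)->(0,2) | p3:escaped | p4:escaped
Step 7: p0:escaped | p1:escaped | p2:(0,2)->(0,3)->EXIT | p3:escaped | p4:escaped
Exit steps: [1, 4, 7, 2, 5]
First to escape: p0 at step 1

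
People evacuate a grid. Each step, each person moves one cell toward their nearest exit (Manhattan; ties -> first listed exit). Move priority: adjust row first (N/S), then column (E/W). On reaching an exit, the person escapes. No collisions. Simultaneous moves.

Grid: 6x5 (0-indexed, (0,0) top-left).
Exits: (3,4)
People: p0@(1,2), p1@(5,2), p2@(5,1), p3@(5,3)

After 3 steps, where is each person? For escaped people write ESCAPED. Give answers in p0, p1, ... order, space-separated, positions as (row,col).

Step 1: p0:(1,2)->(2,2) | p1:(5,2)->(4,2) | p2:(5,1)->(4,1) | p3:(5,3)->(4,3)
Step 2: p0:(2,2)->(3,2) | p1:(4,2)->(3,2) | p2:(4,1)->(3,1) | p3:(4,3)->(3,3)
Step 3: p0:(3,2)->(3,3) | p1:(3,2)->(3,3) | p2:(3,1)->(3,2) | p3:(3,3)->(3,4)->EXIT

(3,3) (3,3) (3,2) ESCAPED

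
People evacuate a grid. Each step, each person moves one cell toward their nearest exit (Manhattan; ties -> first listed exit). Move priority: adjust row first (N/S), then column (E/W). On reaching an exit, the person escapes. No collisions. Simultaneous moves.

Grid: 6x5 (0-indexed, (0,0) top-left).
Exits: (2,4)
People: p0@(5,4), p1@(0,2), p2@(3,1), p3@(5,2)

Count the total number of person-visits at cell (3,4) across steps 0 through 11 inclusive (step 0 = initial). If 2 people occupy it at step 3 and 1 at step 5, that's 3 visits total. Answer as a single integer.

Step 0: p0@(5,4) p1@(0,2) p2@(3,1) p3@(5,2) -> at (3,4): 0 [-], cum=0
Step 1: p0@(4,4) p1@(1,2) p2@(2,1) p3@(4,2) -> at (3,4): 0 [-], cum=0
Step 2: p0@(3,4) p1@(2,2) p2@(2,2) p3@(3,2) -> at (3,4): 1 [p0], cum=1
Step 3: p0@ESC p1@(2,3) p2@(2,3) p3@(2,2) -> at (3,4): 0 [-], cum=1
Step 4: p0@ESC p1@ESC p2@ESC p3@(2,3) -> at (3,4): 0 [-], cum=1
Step 5: p0@ESC p1@ESC p2@ESC p3@ESC -> at (3,4): 0 [-], cum=1
Total visits = 1

Answer: 1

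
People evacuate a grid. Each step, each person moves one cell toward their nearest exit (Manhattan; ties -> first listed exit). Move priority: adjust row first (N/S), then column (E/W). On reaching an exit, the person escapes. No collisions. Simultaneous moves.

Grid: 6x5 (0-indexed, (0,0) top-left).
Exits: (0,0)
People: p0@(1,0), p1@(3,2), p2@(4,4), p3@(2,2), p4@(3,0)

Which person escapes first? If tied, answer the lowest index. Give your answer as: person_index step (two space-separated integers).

Step 1: p0:(1,0)->(0,0)->EXIT | p1:(3,2)->(2,2) | p2:(4,4)->(3,4) | p3:(2,2)->(1,2) | p4:(3,0)->(2,0)
Step 2: p0:escaped | p1:(2,2)->(1,2) | p2:(3,4)->(2,4) | p3:(1,2)->(0,2) | p4:(2,0)->(1,0)
Step 3: p0:escaped | p1:(1,2)->(0,2) | p2:(2,4)->(1,4) | p3:(0,2)->(0,1) | p4:(1,0)->(0,0)->EXIT
Step 4: p0:escaped | p1:(0,2)->(0,1) | p2:(1,4)->(0,4) | p3:(0,1)->(0,0)->EXIT | p4:escaped
Step 5: p0:escaped | p1:(0,1)->(0,0)->EXIT | p2:(0,4)->(0,3) | p3:escaped | p4:escaped
Step 6: p0:escaped | p1:escaped | p2:(0,3)->(0,2) | p3:escaped | p4:escaped
Step 7: p0:escaped | p1:escaped | p2:(0,2)->(0,1) | p3:escaped | p4:escaped
Step 8: p0:escaped | p1:escaped | p2:(0,1)->(0,0)->EXIT | p3:escaped | p4:escaped
Exit steps: [1, 5, 8, 4, 3]
First to escape: p0 at step 1

Answer: 0 1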